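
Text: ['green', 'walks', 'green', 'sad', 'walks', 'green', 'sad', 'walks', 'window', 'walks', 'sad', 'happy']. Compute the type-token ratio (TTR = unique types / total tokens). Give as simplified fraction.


Tokens: 12
Unique types: ('green', 'happy', 'sad', 'walks', 'window') = 5
TTR = 5/12
Already in lowest terms.

5/12


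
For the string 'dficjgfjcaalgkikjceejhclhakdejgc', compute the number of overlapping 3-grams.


String 'dficjgfjcaalgkikjceejhclhakdejgc' has length L = 32.
Number of overlapping n-grams = L - n + 1
Substituting: 32 - 3 + 1 = 30

30


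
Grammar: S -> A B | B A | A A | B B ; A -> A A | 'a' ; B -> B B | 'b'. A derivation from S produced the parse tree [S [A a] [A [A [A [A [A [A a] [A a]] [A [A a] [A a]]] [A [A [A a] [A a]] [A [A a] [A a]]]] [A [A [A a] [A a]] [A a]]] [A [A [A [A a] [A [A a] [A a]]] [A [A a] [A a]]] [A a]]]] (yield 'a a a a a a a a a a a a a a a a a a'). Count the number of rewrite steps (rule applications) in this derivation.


Every bracketed nonterminal node [X ...] in the tree is produced by exactly one rule application.
Reading the tree off as a leftmost derivation:
  Step 1: S  =>  A A   (applied S -> A A)
  Step 2: A A  =>  a A   (applied A -> a)
  Step 3: a A  =>  a A A   (applied A -> A A)
  Step 4: a A A  =>  a A A A   (applied A -> A A)
  Step 5: a A A A  =>  a A A A A   (applied A -> A A)
  Step 6: a A A A A  =>  a A A A A A   (applied A -> A A)
  Step 7: a A A A A A  =>  a A A A A A A   (applied A -> A A)
  Step 8: a A A A A A A  =>  a a A A A A A   (applied A -> a)
  Step 9: a a A A A A A  =>  a a a A A A A   (applied A -> a)
  Step 10: a a a A A A A  =>  a a a A A A A A   (applied A -> A A)
  Step 11: a a a A A A A A  =>  a a a a A A A A   (applied A -> a)
  Step 12: a a a a A A A A  =>  a a a a a A A A   (applied A -> a)
  Step 13: a a a a a A A A  =>  a a a a a A A A A   (applied A -> A A)
  Step 14: a a a a a A A A A  =>  a a a a a A A A A A   (applied A -> A A)
  Step 15: a a a a a A A A A A  =>  a a a a a a A A A A   (applied A -> a)
  Step 16: a a a a a a A A A A  =>  a a a a a a a A A A   (applied A -> a)
  Step 17: a a a a a a a A A A  =>  a a a a a a a A A A A   (applied A -> A A)
  Step 18: a a a a a a a A A A A  =>  a a a a a a a a A A A   (applied A -> a)
  Step 19: a a a a a a a a A A A  =>  a a a a a a a a a A A   (applied A -> a)
  Step 20: a a a a a a a a a A A  =>  a a a a a a a a a A A A   (applied A -> A A)
  Step 21: a a a a a a a a a A A A  =>  a a a a a a a a a A A A A   (applied A -> A A)
  Step 22: a a a a a a a a a A A A A  =>  a a a a a a a a a a A A A   (applied A -> a)
  Step 23: a a a a a a a a a a A A A  =>  a a a a a a a a a a a A A   (applied A -> a)
  Step 24: a a a a a a a a a a a A A  =>  a a a a a a a a a a a a A   (applied A -> a)
  Step 25: a a a a a a a a a a a a A  =>  a a a a a a a a a a a a A A   (applied A -> A A)
  Step 26: a a a a a a a a a a a a A A  =>  a a a a a a a a a a a a A A A   (applied A -> A A)
  Step 27: a a a a a a a a a a a a A A A  =>  a a a a a a a a a a a a A A A A   (applied A -> A A)
  Step 28: a a a a a a a a a a a a A A A A  =>  a a a a a a a a a a a a a A A A   (applied A -> a)
  Step 29: a a a a a a a a a a a a a A A A  =>  a a a a a a a a a a a a a A A A A   (applied A -> A A)
  Step 30: a a a a a a a a a a a a a A A A A  =>  a a a a a a a a a a a a a a A A A   (applied A -> a)
  Step 31: a a a a a a a a a a a a a a A A A  =>  a a a a a a a a a a a a a a a A A   (applied A -> a)
  Step 32: a a a a a a a a a a a a a a a A A  =>  a a a a a a a a a a a a a a a A A A   (applied A -> A A)
  Step 33: a a a a a a a a a a a a a a a A A A  =>  a a a a a a a a a a a a a a a a A A   (applied A -> a)
  Step 34: a a a a a a a a a a a a a a a a A A  =>  a a a a a a a a a a a a a a a a a A   (applied A -> a)
  Step 35: a a a a a a a a a a a a a a a a a A  =>  a a a a a a a a a a a a a a a a a a   (applied A -> a)
Final yield: a a a a a a a a a a a a a a a a a a
Total rewrite steps: 35

35


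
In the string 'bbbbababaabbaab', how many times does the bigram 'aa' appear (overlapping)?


Scanning 'bbbbababaabbaab' for bigram 'aa':
  Position 0: 'bb' -> no
  Position 1: 'bb' -> no
  Position 2: 'bb' -> no
  Position 3: 'ba' -> no
  Position 4: 'ab' -> no
  Position 5: 'ba' -> no
  Position 6: 'ab' -> no
  Position 7: 'ba' -> no
  Position 8: 'aa' -> MATCH
  Position 9: 'ab' -> no
  Position 10: 'bb' -> no
  Position 11: 'ba' -> no
  Position 12: 'aa' -> MATCH
  Position 13: 'ab' -> no
Total matches: 2

2


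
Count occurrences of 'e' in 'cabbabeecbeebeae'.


Scanning 'cabbabeecbeebeae' for 'e':
  Position 6: 'e' -> MATCH (count: 1)
  Position 7: 'e' -> MATCH (count: 2)
  Position 10: 'e' -> MATCH (count: 3)
  Position 11: 'e' -> MATCH (count: 4)
  Position 13: 'e' -> MATCH (count: 5)
  Position 15: 'e' -> MATCH (count: 6)
Total occurrences of 'e': 6

6


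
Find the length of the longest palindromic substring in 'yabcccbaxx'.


Scanning 'yabcccbaxx' for palindromic substrings.
Substring at positions 1-7: 'abcccba'.
Check: reverse('abcccba') = 'abcccba' -> palindrome confirmed.
Neighbouring characters ('y' / 'x') break symmetry, so it cannot extend further.
No longer palindromic substring exists; longest length = 7

7


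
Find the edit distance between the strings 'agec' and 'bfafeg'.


Building DP table for s1='agec' (len 4) and s2='bfafeg' (len 6):
       b  f  a  f  e  g
    0  1  2  3  4  5  6
  a 1  1  2  2  3  4  5
  g 2  2  2  3  3  4  4
  e 3  3  3  3  4  3  4
  c 4  4  4  4  4  4  4
Edit distance = dp[4][6] = 4

4


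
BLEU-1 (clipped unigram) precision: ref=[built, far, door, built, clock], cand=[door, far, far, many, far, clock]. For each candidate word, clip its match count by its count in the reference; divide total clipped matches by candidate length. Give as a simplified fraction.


Reference word counts: {'built': 2, 'clock': 1, 'door': 1, 'far': 1}
Checking each candidate word (with clipping):
  'door' -> in reference (ref count 1, used 1/1) -> match (matches: 1)
  'far' -> in reference (ref count 1, used 1/1) -> match (matches: 2)
  'far' -> ref count 1 already used up (1/1) -> clipped, no match (matches: 2)
  'many' -> not in reference -> no match (matches: 2)
  'far' -> ref count 1 already used up (1/1) -> clipped, no match (matches: 2)
  'clock' -> in reference (ref count 1, used 1/1) -> match (matches: 3)
Clipped matches: 3, Candidate length: 6
Precision = 3/6 = 1/2

1/2


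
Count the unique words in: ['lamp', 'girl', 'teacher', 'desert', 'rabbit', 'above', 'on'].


Listing all tokens and tracking unique types:
  Token 1: 'lamp' -> NEW (unique so far: 1)
  Token 2: 'girl' -> NEW (unique so far: 2)
  Token 3: 'teacher' -> NEW (unique so far: 3)
  Token 4: 'desert' -> NEW (unique so far: 4)
  Token 5: 'rabbit' -> NEW (unique so far: 5)
  Token 6: 'above' -> NEW (unique so far: 6)
  Token 7: 'on' -> NEW (unique so far: 7)
Unique types: ('above', 'desert', 'girl', 'lamp', 'on', 'rabbit', 'teacher')
Vocabulary size: 7

7


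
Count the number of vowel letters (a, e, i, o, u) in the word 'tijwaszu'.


Scanning each character of 'tijwaszu':
  Position 1: 't' -> consonant (running count: 0)
  Position 2: 'i' -> vowel (running count: 1)
  Position 3: 'j' -> consonant (running count: 1)
  Position 4: 'w' -> consonant (running count: 1)
  Position 5: 'a' -> vowel (running count: 2)
  Position 6: 's' -> consonant (running count: 2)
  Position 7: 'z' -> consonant (running count: 2)
  Position 8: 'u' -> vowel (running count: 3)
Total vowels: 3

3


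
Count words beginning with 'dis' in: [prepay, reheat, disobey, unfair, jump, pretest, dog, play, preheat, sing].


Checking each word for prefix 'dis':
  'prepay' -> no (count: 0)
  'reheat' -> no (count: 0)
  'disobey' -> YES, starts with 'dis' (count: 1)
  'unfair' -> no (count: 1)
  'jump' -> no (count: 1)
  'pretest' -> no (count: 1)
  'dog' -> no (count: 1)
  'play' -> no (count: 1)
  'preheat' -> no (count: 1)
  'sing' -> no (count: 1)
Total with prefix 'dis': 1

1


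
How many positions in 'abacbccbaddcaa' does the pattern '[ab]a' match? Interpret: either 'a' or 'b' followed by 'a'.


Pattern: [ab]a means either 'a' or 'b' followed by 'a'.
Scanning 'abacbccbaddcaa' position-by-position:
  Pos 0: window 'ab' -> no
  Pos 1: window 'ba' -> MATCH
  Pos 2: window 'ac' -> no
  Pos 3: window 'cb' -> no
  Pos 4: window 'bc' -> no
  Pos 5: window 'cc' -> no
  Pos 6: window 'cb' -> no
  Pos 7: window 'ba' -> MATCH
  Pos 8: window 'ad' -> no
  Pos 9: window 'dd' -> no
  Pos 10: window 'dc' -> no
  Pos 11: window 'ca' -> no
  Pos 12: window 'aa' -> MATCH
  Pos 13: window 'a' -> no
Total matches: 3

3


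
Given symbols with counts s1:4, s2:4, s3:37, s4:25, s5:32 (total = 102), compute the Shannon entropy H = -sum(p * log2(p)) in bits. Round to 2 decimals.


Computing entropy H = -sum(p_i * log2(p_i)):
  s1: p = 4/102 = 0.0392, -p*log2(p) = 0.1832
  s2: p = 4/102 = 0.0392, -p*log2(p) = 0.1832
  s3: p = 37/102 = 0.3627, -p*log2(p) = 0.5307
  s4: p = 25/102 = 0.2451, -p*log2(p) = 0.4972
  s5: p = 32/102 = 0.3137, -p*log2(p) = 0.5247
H = sum of terms = 1.9190
Rounded to 2 decimals: 1.92

1.92


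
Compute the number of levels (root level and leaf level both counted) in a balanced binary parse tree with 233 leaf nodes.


In a balanced binary tree with n leaves the deepest leaf is ceil(log2(n)) edges below the root,
so counting node levels inclusive of root and leaves gives ceil(log2(n)) + 1 levels.
log2(233) = 7.8642
ceil(7.8642) = 8
levels = 8 + 1 = 9

9


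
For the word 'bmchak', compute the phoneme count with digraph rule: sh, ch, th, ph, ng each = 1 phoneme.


Parsing 'bmchak' greedily, digraphs first:
  'b' -> consonant phoneme (phonemes so far: 1)
  'm' -> consonant phoneme (phonemes so far: 2)
  'ch' -> digraph (1 consonant phoneme) (phonemes so far: 3)
  'a' -> vowel phoneme (phonemes so far: 4)
  'k' -> consonant phoneme (phonemes so far: 5)
Total phonemes: 5

5


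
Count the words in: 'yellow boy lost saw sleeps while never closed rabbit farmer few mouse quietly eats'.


Counting words by splitting on spaces:
  Word 1: 'yellow'
  Word 2: 'boy'
  Word 3: 'lost'
  Word 4: 'saw'
  Word 5: 'sleeps'
  Word 6: 'while'
  Word 7: 'never'
  Word 8: 'closed'
  Word 9: 'rabbit'
  Word 10: 'farmer'
  Word 11: 'few'
  Word 12: 'mouse'
  Word 13: 'quietly'
  Word 14: 'eats'
Total words: 14

14


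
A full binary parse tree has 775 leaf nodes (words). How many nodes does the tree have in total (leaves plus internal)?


Leaf nodes (terminals): 775
Internal nodes = n - 1 = 775 - 1 = 774
Total = leaves + internal = 775 + 774 = 1549

1549


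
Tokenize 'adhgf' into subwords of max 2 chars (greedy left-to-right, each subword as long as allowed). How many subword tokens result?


'adhgf' has 5 characters.
Chunking with max size 2:
  Chunk 1: 'ad' (positions 0-1)
  Chunk 2: 'hg' (positions 2-3)
  Chunk 3: 'f' (positions 4-4)
Total chunks: ceil(5 / 2) = 3

3


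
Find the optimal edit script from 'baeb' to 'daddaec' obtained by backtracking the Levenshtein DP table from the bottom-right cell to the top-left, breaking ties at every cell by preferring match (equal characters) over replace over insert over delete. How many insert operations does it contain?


Edit distance = 5. Backtracking from cell (4, 7) with preference match > replace > insert > delete,
then listing the resulting alignment 'baeb' -> 'daddaec' left to right:
  Step 1: insert 'd' [insertion #1]
  Step 2: insert 'a' [insertion #2]
  Step 3: insert 'd' [insertion #3]
  Step 4: replace b->d
  Step 5: keep 'a'
  Step 6: keep 'e'
  Step 7: replace b->c
Total insertions: 3

3


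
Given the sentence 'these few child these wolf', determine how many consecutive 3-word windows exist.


Word trigrams from [5] words:
  Trigram 1: (these few child)
  Trigram 2: (few child these)
  Trigram 3: (child these wolf)
Total word trigrams: 5 - 2 = 3

3


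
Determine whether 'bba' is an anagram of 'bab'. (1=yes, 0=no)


Sort characters of 'bba': 'abb'
Sort characters of 'bab': 'abb'
Sorted forms match -> they ARE anagrams
Result: 1

1


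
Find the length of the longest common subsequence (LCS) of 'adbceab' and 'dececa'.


DP table for LCS of 'adbceab' and 'dececa':
       d  e  c  e  c  a
    0  0  0  0  0  0  0
  a 0  0  0  0  0  0  1
  d 0  1  1  1  1  1  1
  b 0  1  1  1  1  1  1
  c 0  1  1  2  2  2  2
  e 0  1  2  2  3  3  3
  a 0  1  2  2  3  3  4
  b 0  1  2  2  3  3  4
LCS: 'dcea'
LCS length = 4

4


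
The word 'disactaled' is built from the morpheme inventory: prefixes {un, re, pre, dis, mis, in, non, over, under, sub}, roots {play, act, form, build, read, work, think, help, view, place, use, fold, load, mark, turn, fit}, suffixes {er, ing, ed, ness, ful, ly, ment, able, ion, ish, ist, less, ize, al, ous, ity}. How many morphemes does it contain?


Segmenting 'disactaled' against the inventory:
  'dis' -> prefix (morpheme 1)
  'act' -> root (morpheme 2)
  'al' -> suffix (morpheme 3)
  'ed' -> suffix (morpheme 4)
Total morphemes: 4

4


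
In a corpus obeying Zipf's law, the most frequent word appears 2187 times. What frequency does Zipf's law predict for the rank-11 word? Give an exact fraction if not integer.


Zipf's law: freq(rank) = f1 / rank
f1 = 2187, rank = 11
freq = 2187 / 11
GCD(2187, 11) = 1
Simplified: 2187/11

2187/11


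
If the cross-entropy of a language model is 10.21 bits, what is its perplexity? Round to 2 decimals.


Perplexity formula: PP = 2^H
H = 10.21
PP = 2^10.21
Decompose: 2^10.21 = 2^10 * 2^0.21
2^10 = 1024, 2^0.21 ~ 1.1566882
PP ~ 1024 * 1.1566882 = 1184.4487168
Rounded to 2 decimals: 1184.45

1184.45


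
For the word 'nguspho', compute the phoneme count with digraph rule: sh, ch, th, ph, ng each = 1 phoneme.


Parsing 'nguspho' greedily, digraphs first:
  'ng' -> digraph (1 consonant phoneme) (phonemes so far: 1)
  'u' -> vowel phoneme (phonemes so far: 2)
  's' -> consonant phoneme (phonemes so far: 3)
  'ph' -> digraph (1 consonant phoneme) (phonemes so far: 4)
  'o' -> vowel phoneme (phonemes so far: 5)
Total phonemes: 5

5


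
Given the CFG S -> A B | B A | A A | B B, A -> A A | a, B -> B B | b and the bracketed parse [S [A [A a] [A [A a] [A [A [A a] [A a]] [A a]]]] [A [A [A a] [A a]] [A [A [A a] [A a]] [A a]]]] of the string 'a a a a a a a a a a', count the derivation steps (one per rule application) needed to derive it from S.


Every bracketed nonterminal node [X ...] in the tree is produced by exactly one rule application.
Reading the tree off as a leftmost derivation:
  Step 1: S  =>  A A   (applied S -> A A)
  Step 2: A A  =>  A A A   (applied A -> A A)
  Step 3: A A A  =>  a A A   (applied A -> a)
  Step 4: a A A  =>  a A A A   (applied A -> A A)
  Step 5: a A A A  =>  a a A A   (applied A -> a)
  Step 6: a a A A  =>  a a A A A   (applied A -> A A)
  Step 7: a a A A A  =>  a a A A A A   (applied A -> A A)
  Step 8: a a A A A A  =>  a a a A A A   (applied A -> a)
  Step 9: a a a A A A  =>  a a a a A A   (applied A -> a)
  Step 10: a a a a A A  =>  a a a a a A   (applied A -> a)
  Step 11: a a a a a A  =>  a a a a a A A   (applied A -> A A)
  Step 12: a a a a a A A  =>  a a a a a A A A   (applied A -> A A)
  Step 13: a a a a a A A A  =>  a a a a a a A A   (applied A -> a)
  Step 14: a a a a a a A A  =>  a a a a a a a A   (applied A -> a)
  Step 15: a a a a a a a A  =>  a a a a a a a A A   (applied A -> A A)
  Step 16: a a a a a a a A A  =>  a a a a a a a A A A   (applied A -> A A)
  Step 17: a a a a a a a A A A  =>  a a a a a a a a A A   (applied A -> a)
  Step 18: a a a a a a a a A A  =>  a a a a a a a a a A   (applied A -> a)
  Step 19: a a a a a a a a a A  =>  a a a a a a a a a a   (applied A -> a)
Final yield: a a a a a a a a a a
Total rewrite steps: 19

19


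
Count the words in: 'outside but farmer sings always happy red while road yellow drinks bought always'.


Counting words by splitting on spaces:
  Word 1: 'outside'
  Word 2: 'but'
  Word 3: 'farmer'
  Word 4: 'sings'
  Word 5: 'always'
  Word 6: 'happy'
  Word 7: 'red'
  Word 8: 'while'
  Word 9: 'road'
  Word 10: 'yellow'
  Word 11: 'drinks'
  Word 12: 'bought'
  Word 13: 'always'
Total words: 13

13


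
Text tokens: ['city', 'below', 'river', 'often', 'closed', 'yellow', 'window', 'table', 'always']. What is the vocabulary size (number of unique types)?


Listing all tokens and tracking unique types:
  Token 1: 'city' -> NEW (unique so far: 1)
  Token 2: 'below' -> NEW (unique so far: 2)
  Token 3: 'river' -> NEW (unique so far: 3)
  Token 4: 'often' -> NEW (unique so far: 4)
  Token 5: 'closed' -> NEW (unique so far: 5)
  Token 6: 'yellow' -> NEW (unique so far: 6)
  Token 7: 'window' -> NEW (unique so far: 7)
  Token 8: 'table' -> NEW (unique so far: 8)
  Token 9: 'always' -> NEW (unique so far: 9)
Unique types: ('always', 'below', 'city', 'closed', 'often', 'river', 'table', 'window', 'yellow')
Vocabulary size: 9

9


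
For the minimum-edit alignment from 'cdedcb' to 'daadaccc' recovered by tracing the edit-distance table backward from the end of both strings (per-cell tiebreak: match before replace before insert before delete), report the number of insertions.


Edit distance = 6. Backtracking from cell (6, 8) with preference match > replace > insert > delete,
then listing the resulting alignment 'cdedcb' -> 'daadaccc' left to right:
  Step 1: insert 'd' [insertion #1]
  Step 2: insert 'a' [insertion #2]
  Step 3: replace c->a
  Step 4: keep 'd'
  Step 5: replace e->a
  Step 6: replace d->c
  Step 7: keep 'c'
  Step 8: replace b->c
Total insertions: 2

2


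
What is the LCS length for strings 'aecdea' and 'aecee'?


DP table for LCS of 'aecdea' and 'aecee':
       a  e  c  e  e
    0  0  0  0  0  0
  a 0  1  1  1  1  1
  e 0  1  2  2  2  2
  c 0  1  2  3  3  3
  d 0  1  2  3  3  3
  e 0  1  2  3  4  4
  a 0  1  2  3  4  4
LCS: 'aece'
LCS length = 4

4


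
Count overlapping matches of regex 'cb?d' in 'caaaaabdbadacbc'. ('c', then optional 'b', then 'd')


Pattern: cb?d means 'c', then optional 'b', then 'd'.
Scanning 'caaaaabdbadacbc' position-by-position:
  Pos 0: window 'caa' -> no
  Pos 1: window 'aaa' -> no
  Pos 2: window 'aaa' -> no
  Pos 3: window 'aaa' -> no
  Pos 4: window 'aab' -> no
  Pos 5: window 'abd' -> no
  Pos 6: window 'bdb' -> no
  Pos 7: window 'dba' -> no
  Pos 8: window 'bad' -> no
  Pos 9: window 'ada' -> no
  Pos 10: window 'dac' -> no
  Pos 11: window 'acb' -> no
  Pos 12: window 'cbc' -> no
  Pos 13: window 'bc' -> no
  Pos 14: window 'c' -> no
Total matches: 0

0


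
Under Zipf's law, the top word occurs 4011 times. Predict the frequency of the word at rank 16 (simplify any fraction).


Zipf's law: freq(rank) = f1 / rank
f1 = 4011, rank = 16
freq = 4011 / 16
GCD(4011, 16) = 1
Simplified: 4011/16

4011/16


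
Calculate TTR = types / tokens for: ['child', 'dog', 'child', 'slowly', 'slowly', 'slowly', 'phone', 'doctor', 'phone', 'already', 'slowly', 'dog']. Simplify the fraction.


Tokens: 12
Unique types: ('already', 'child', 'doctor', 'dog', 'phone', 'slowly') = 6
TTR = 6/12
Simplify: divide both by 6 -> 1/2
TTR = 1/2

1/2


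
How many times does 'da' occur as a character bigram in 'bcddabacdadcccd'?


Scanning 'bcddabacdadcccd' for bigram 'da':
  Position 0: 'bc' -> no
  Position 1: 'cd' -> no
  Position 2: 'dd' -> no
  Position 3: 'da' -> MATCH
  Position 4: 'ab' -> no
  Position 5: 'ba' -> no
  Position 6: 'ac' -> no
  Position 7: 'cd' -> no
  Position 8: 'da' -> MATCH
  Position 9: 'ad' -> no
  Position 10: 'dc' -> no
  Position 11: 'cc' -> no
  Position 12: 'cc' -> no
  Position 13: 'cd' -> no
Total matches: 2

2


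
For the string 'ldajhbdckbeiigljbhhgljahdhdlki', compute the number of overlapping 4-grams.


String 'ldajhbdckbeiigljbhhgljahdhdlki' has length L = 30.
Number of overlapping n-grams = L - n + 1
Substituting: 30 - 4 + 1 = 27

27


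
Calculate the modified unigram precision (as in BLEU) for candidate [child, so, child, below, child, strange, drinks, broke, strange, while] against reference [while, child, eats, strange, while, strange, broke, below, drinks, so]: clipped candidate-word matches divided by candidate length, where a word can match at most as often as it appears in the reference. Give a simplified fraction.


Reference word counts: {'below': 1, 'broke': 1, 'child': 1, 'drinks': 1, 'eats': 1, 'so': 1, 'strange': 2, 'while': 2}
Checking each candidate word (with clipping):
  'child' -> in reference (ref count 1, used 1/1) -> match (matches: 1)
  'so' -> in reference (ref count 1, used 1/1) -> match (matches: 2)
  'child' -> ref count 1 already used up (1/1) -> clipped, no match (matches: 2)
  'below' -> in reference (ref count 1, used 1/1) -> match (matches: 3)
  'child' -> ref count 1 already used up (1/1) -> clipped, no match (matches: 3)
  'strange' -> in reference (ref count 2, used 1/2) -> match (matches: 4)
  'drinks' -> in reference (ref count 1, used 1/1) -> match (matches: 5)
  'broke' -> in reference (ref count 1, used 1/1) -> match (matches: 6)
  'strange' -> in reference (ref count 2, used 2/2) -> match (matches: 7)
  'while' -> in reference (ref count 2, used 1/2) -> match (matches: 8)
Clipped matches: 8, Candidate length: 10
Precision = 8/10 = 4/5

4/5


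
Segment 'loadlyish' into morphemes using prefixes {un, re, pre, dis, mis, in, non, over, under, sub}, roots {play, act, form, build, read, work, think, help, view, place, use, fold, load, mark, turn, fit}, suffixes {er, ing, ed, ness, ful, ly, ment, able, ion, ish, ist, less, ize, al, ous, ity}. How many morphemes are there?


Segmenting 'loadlyish' against the inventory:
  'load' -> root (morpheme 1)
  'ly' -> suffix (morpheme 2)
  'ish' -> suffix (morpheme 3)
Total morphemes: 3

3


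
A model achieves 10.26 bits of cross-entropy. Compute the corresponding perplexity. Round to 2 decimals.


Perplexity formula: PP = 2^H
H = 10.26
PP = 2^10.26
Decompose: 2^10.26 = 2^10 * 2^0.26
2^10 = 1024, 2^0.26 ~ 1.1974787
PP ~ 1024 * 1.1974787 = 1226.2181888
Rounded to 2 decimals: 1226.22

1226.22


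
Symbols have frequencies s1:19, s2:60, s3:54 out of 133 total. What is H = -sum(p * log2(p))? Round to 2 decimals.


Computing entropy H = -sum(p_i * log2(p_i)):
  s1: p = 19/133 = 0.1429, -p*log2(p) = 0.4011
  s2: p = 60/133 = 0.4511, -p*log2(p) = 0.5181
  s3: p = 54/133 = 0.4060, -p*log2(p) = 0.5280
H = sum of terms = 1.4472
Rounded to 2 decimals: 1.45

1.45


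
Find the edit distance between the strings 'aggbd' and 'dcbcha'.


Building DP table for s1='aggbd' (len 5) and s2='dcbcha' (len 6):
       d  c  b  c  h  a
    0  1  2  3  4  5  6
  a 1  1  2  3  4  5  5
  g 2  2  2  3  4  5  6
  g 3  3  3  3  4  5  6
  b 4  4  4  3  4  5  6
  d 5  4  5  4  4  5  6
Edit distance = dp[5][6] = 6

6


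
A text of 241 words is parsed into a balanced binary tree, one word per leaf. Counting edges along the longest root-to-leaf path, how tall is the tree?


In a balanced binary tree with n leaves the deepest leaf is ceil(log2(n)) edges below the root.
log2(241) = 7.9129
ceil(7.9129) = 8
height (edges) = 8

8


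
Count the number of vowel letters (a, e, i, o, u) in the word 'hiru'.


Scanning each character of 'hiru':
  Position 1: 'h' -> consonant (running count: 0)
  Position 2: 'i' -> vowel (running count: 1)
  Position 3: 'r' -> consonant (running count: 1)
  Position 4: 'u' -> vowel (running count: 2)
Total vowels: 2

2


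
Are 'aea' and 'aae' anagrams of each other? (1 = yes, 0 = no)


Sort characters of 'aea': 'aae'
Sort characters of 'aae': 'aae'
Sorted forms match -> they ARE anagrams
Result: 1

1


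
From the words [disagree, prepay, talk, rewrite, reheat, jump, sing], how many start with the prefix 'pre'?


Checking each word for prefix 'pre':
  'disagree' -> no (count: 0)
  'prepay' -> YES, starts with 'pre' (count: 1)
  'talk' -> no (count: 1)
  'rewrite' -> no (count: 1)
  'reheat' -> no (count: 1)
  'jump' -> no (count: 1)
  'sing' -> no (count: 1)
Total with prefix 'pre': 1

1


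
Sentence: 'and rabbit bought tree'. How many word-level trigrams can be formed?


Word trigrams from [4] words:
  Trigram 1: (and rabbit bought)
  Trigram 2: (rabbit bought tree)
Total word trigrams: 4 - 2 = 2

2


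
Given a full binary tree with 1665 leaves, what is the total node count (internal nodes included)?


Leaf nodes (terminals): 1665
Internal nodes = n - 1 = 1665 - 1 = 1664
Total = leaves + internal = 1665 + 1664 = 3329

3329


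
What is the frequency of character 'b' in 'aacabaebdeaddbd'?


Scanning 'aacabaebdeaddbd' for 'b':
  Position 4: 'b' -> MATCH (count: 1)
  Position 7: 'b' -> MATCH (count: 2)
  Position 13: 'b' -> MATCH (count: 3)
Total occurrences of 'b': 3

3


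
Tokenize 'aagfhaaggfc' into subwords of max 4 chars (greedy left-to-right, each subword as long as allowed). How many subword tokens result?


'aagfhaaggfc' has 11 characters.
Chunking with max size 4:
  Chunk 1: 'aagf' (positions 0-3)
  Chunk 2: 'haag' (positions 4-7)
  Chunk 3: 'gfc' (positions 8-10)
Total chunks: ceil(11 / 4) = 3

3


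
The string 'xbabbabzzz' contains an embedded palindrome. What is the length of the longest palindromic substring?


Scanning 'xbabbabzzz' for palindromic substrings.
Substring at positions 1-6: 'babbab'.
Check: reverse('babbab') = 'babbab' -> palindrome confirmed.
Neighbouring characters ('x' / 'z') break symmetry, so it cannot extend further.
No longer palindromic substring exists; longest length = 6

6


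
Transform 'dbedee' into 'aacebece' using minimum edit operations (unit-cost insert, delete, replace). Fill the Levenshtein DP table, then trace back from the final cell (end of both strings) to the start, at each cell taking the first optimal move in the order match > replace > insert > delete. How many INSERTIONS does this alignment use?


Edit distance = 5. Backtracking from cell (6, 8) with preference match > replace > insert > delete,
then listing the resulting alignment 'dbedee' -> 'aacebece' left to right:
  Step 1: insert 'a' [insertion #1]
  Step 2: replace d->a
  Step 3: replace b->c
  Step 4: keep 'e'
  Step 5: replace d->b
  Step 6: keep 'e'
  Step 7: insert 'c' [insertion #2]
  Step 8: keep 'e'
Total insertions: 2

2


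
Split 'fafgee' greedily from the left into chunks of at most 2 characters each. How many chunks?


'fafgee' has 6 characters.
Chunking with max size 2:
  Chunk 1: 'fa' (positions 0-1)
  Chunk 2: 'fg' (positions 2-3)
  Chunk 3: 'ee' (positions 4-5)
Total chunks: ceil(6 / 2) = 3

3


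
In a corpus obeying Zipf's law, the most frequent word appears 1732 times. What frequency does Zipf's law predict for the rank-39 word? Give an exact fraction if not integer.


Zipf's law: freq(rank) = f1 / rank
f1 = 1732, rank = 39
freq = 1732 / 39
GCD(1732, 39) = 1
Simplified: 1732/39

1732/39


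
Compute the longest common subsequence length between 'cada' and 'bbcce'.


DP table for LCS of 'cada' and 'bbcce':
       b  b  c  c  e
    0  0  0  0  0  0
  c 0  0  0  1  1  1
  a 0  0  0  1  1  1
  d 0  0  0  1  1  1
  a 0  0  0  1  1  1
LCS: 'c'
LCS length = 1

1


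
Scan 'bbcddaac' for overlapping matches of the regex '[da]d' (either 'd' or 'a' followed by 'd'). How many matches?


Pattern: [da]d means either 'd' or 'a' followed by 'd'.
Scanning 'bbcddaac' position-by-position:
  Pos 0: window 'bb' -> no
  Pos 1: window 'bc' -> no
  Pos 2: window 'cd' -> no
  Pos 3: window 'dd' -> MATCH
  Pos 4: window 'da' -> no
  Pos 5: window 'aa' -> no
  Pos 6: window 'ac' -> no
  Pos 7: window 'c' -> no
Total matches: 1

1


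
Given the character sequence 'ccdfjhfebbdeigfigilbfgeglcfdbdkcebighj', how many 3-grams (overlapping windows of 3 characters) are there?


String 'ccdfjhfebbdeigfigilbfgeglcfdbdkcebighj' has length L = 38.
Number of overlapping n-grams = L - n + 1
Substituting: 38 - 3 + 1 = 36

36


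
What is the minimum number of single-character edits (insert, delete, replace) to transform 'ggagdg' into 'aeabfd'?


Building DP table for s1='ggagdg' (len 6) and s2='aeabfd' (len 6):
       a  e  a  b  f  d
    0  1  2  3  4  5  6
  g 1  1  2  3  4  5  6
  g 2  2  2  3  4  5  6
  a 3  2  3  2  3  4  5
  g 4  3  3  3  3  4  5
  d 5  4  4  4  4  4  4
  g 6  5  5  5  5  5  5
Edit distance = dp[6][6] = 5

5


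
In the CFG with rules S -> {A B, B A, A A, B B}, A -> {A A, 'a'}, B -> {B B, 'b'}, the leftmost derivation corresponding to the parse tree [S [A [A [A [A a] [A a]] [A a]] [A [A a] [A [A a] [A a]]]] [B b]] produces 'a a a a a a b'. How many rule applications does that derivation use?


Every bracketed nonterminal node [X ...] in the tree is produced by exactly one rule application.
Reading the tree off as a leftmost derivation:
  Step 1: S  =>  A B   (applied S -> A B)
  Step 2: A B  =>  A A B   (applied A -> A A)
  Step 3: A A B  =>  A A A B   (applied A -> A A)
  Step 4: A A A B  =>  A A A A B   (applied A -> A A)
  Step 5: A A A A B  =>  a A A A B   (applied A -> a)
  Step 6: a A A A B  =>  a a A A B   (applied A -> a)
  Step 7: a a A A B  =>  a a a A B   (applied A -> a)
  Step 8: a a a A B  =>  a a a A A B   (applied A -> A A)
  Step 9: a a a A A B  =>  a a a a A B   (applied A -> a)
  Step 10: a a a a A B  =>  a a a a A A B   (applied A -> A A)
  Step 11: a a a a A A B  =>  a a a a a A B   (applied A -> a)
  Step 12: a a a a a A B  =>  a a a a a a B   (applied A -> a)
  Step 13: a a a a a a B  =>  a a a a a a b   (applied B -> b)
Final yield: a a a a a a b
Total rewrite steps: 13

13


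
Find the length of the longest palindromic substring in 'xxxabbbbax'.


Scanning 'xxxabbbbax' for palindromic substrings.
Substring at positions 2-9: 'xabbbbax'.
Check: reverse('xabbbbax') = 'xabbbbax' -> palindrome confirmed.
Neighbouring characters ('x' / '-') break symmetry, so it cannot extend further.
No longer palindromic substring exists; longest length = 8

8


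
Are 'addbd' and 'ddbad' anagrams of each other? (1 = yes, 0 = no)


Sort characters of 'addbd': 'abddd'
Sort characters of 'ddbad': 'abddd'
Sorted forms match -> they ARE anagrams
Result: 1

1


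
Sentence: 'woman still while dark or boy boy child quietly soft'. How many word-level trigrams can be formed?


Word trigrams from [10] words:
  Trigram 1: (woman still while)
  Trigram 2: (still while dark)
  Trigram 3: (while dark or)
  Trigram 4: (dark or boy)
  Trigram 5: (or boy boy)
  Trigram 6: (boy boy child)
  Trigram 7: (boy child quietly)
  Trigram 8: (child quietly soft)
Total word trigrams: 10 - 2 = 8

8


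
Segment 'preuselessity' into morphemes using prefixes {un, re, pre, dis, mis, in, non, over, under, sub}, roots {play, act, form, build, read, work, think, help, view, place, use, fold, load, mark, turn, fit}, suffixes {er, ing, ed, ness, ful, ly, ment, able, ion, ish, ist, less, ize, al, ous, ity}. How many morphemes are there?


Segmenting 'preuselessity' against the inventory:
  'pre' -> prefix (morpheme 1)
  'use' -> root (morpheme 2)
  'less' -> suffix (morpheme 3)
  'ity' -> suffix (morpheme 4)
Total morphemes: 4

4


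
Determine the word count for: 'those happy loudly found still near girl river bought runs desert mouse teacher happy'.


Counting words by splitting on spaces:
  Word 1: 'those'
  Word 2: 'happy'
  Word 3: 'loudly'
  Word 4: 'found'
  Word 5: 'still'
  Word 6: 'near'
  Word 7: 'girl'
  Word 8: 'river'
  Word 9: 'bought'
  Word 10: 'runs'
  Word 11: 'desert'
  Word 12: 'mouse'
  Word 13: 'teacher'
  Word 14: 'happy'
Total words: 14

14


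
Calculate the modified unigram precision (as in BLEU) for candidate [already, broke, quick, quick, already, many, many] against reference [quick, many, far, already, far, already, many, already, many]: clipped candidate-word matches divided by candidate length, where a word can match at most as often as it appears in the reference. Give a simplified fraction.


Reference word counts: {'already': 3, 'far': 2, 'many': 3, 'quick': 1}
Checking each candidate word (with clipping):
  'already' -> in reference (ref count 3, used 1/3) -> match (matches: 1)
  'broke' -> not in reference -> no match (matches: 1)
  'quick' -> in reference (ref count 1, used 1/1) -> match (matches: 2)
  'quick' -> ref count 1 already used up (1/1) -> clipped, no match (matches: 2)
  'already' -> in reference (ref count 3, used 2/3) -> match (matches: 3)
  'many' -> in reference (ref count 3, used 1/3) -> match (matches: 4)
  'many' -> in reference (ref count 3, used 2/3) -> match (matches: 5)
Clipped matches: 5, Candidate length: 7
Precision = 5/7

5/7


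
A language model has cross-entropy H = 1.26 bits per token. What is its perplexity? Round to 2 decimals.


Perplexity formula: PP = 2^H
H = 1.26
PP = 2^1.26
Decompose: 2^1.26 = 2^1 * 2^0.26
2^1 = 2, 2^0.26 ~ 1.1974787
PP ~ 2 * 1.1974787 = 2.3949574
Rounded to 2 decimals: 2.39

2.39


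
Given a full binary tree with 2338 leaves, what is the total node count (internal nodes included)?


Leaf nodes (terminals): 2338
Internal nodes = n - 1 = 2338 - 1 = 2337
Total = leaves + internal = 2338 + 2337 = 4675

4675


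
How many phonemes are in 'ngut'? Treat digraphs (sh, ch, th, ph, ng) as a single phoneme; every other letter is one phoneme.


Parsing 'ngut' greedily, digraphs first:
  'ng' -> digraph (1 consonant phoneme) (phonemes so far: 1)
  'u' -> vowel phoneme (phonemes so far: 2)
  't' -> consonant phoneme (phonemes so far: 3)
Total phonemes: 3

3


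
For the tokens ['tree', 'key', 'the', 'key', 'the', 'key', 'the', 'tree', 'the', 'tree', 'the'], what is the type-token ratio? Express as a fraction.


Tokens: 11
Unique types: ('key', 'the', 'tree') = 3
TTR = 3/11
Already in lowest terms.

3/11


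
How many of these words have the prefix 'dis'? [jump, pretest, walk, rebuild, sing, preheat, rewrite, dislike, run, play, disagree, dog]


Checking each word for prefix 'dis':
  'jump' -> no (count: 0)
  'pretest' -> no (count: 0)
  'walk' -> no (count: 0)
  'rebuild' -> no (count: 0)
  'sing' -> no (count: 0)
  'preheat' -> no (count: 0)
  'rewrite' -> no (count: 0)
  'dislike' -> YES, starts with 'dis' (count: 1)
  'run' -> no (count: 1)
  'play' -> no (count: 1)
  'disagree' -> YES, starts with 'dis' (count: 2)
  'dog' -> no (count: 2)
Total with prefix 'dis': 2

2


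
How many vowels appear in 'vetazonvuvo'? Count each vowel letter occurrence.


Scanning each character of 'vetazonvuvo':
  Position 1: 'v' -> consonant (running count: 0)
  Position 2: 'e' -> vowel (running count: 1)
  Position 3: 't' -> consonant (running count: 1)
  Position 4: 'a' -> vowel (running count: 2)
  Position 5: 'z' -> consonant (running count: 2)
  Position 6: 'o' -> vowel (running count: 3)
  Position 7: 'n' -> consonant (running count: 3)
  Position 8: 'v' -> consonant (running count: 3)
  Position 9: 'u' -> vowel (running count: 4)
  Position 10: 'v' -> consonant (running count: 4)
  Position 11: 'o' -> vowel (running count: 5)
Total vowels: 5

5


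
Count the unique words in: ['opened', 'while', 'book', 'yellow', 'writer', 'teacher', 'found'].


Listing all tokens and tracking unique types:
  Token 1: 'opened' -> NEW (unique so far: 1)
  Token 2: 'while' -> NEW (unique so far: 2)
  Token 3: 'book' -> NEW (unique so far: 3)
  Token 4: 'yellow' -> NEW (unique so far: 4)
  Token 5: 'writer' -> NEW (unique so far: 5)
  Token 6: 'teacher' -> NEW (unique so far: 6)
  Token 7: 'found' -> NEW (unique so far: 7)
Unique types: ('book', 'found', 'opened', 'teacher', 'while', 'writer', 'yellow')
Vocabulary size: 7

7


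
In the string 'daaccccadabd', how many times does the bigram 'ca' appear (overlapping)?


Scanning 'daaccccadabd' for bigram 'ca':
  Position 0: 'da' -> no
  Position 1: 'aa' -> no
  Position 2: 'ac' -> no
  Position 3: 'cc' -> no
  Position 4: 'cc' -> no
  Position 5: 'cc' -> no
  Position 6: 'ca' -> MATCH
  Position 7: 'ad' -> no
  Position 8: 'da' -> no
  Position 9: 'ab' -> no
  Position 10: 'bd' -> no
Total matches: 1

1


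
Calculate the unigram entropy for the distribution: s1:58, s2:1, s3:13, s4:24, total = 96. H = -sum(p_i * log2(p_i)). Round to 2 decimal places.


Computing entropy H = -sum(p_i * log2(p_i)):
  s1: p = 58/96 = 0.6042, -p*log2(p) = 0.4392
  s2: p = 1/96 = 0.0104, -p*log2(p) = 0.0686
  s3: p = 13/96 = 0.1354, -p*log2(p) = 0.3906
  s4: p = 24/96 = 0.2500, -p*log2(p) = 0.5000
H = sum of terms = 1.3984
Rounded to 2 decimals: 1.40

1.40


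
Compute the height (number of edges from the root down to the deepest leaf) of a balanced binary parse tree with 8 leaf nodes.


In a balanced binary tree with n leaves the deepest leaf is ceil(log2(n)) edges below the root.
log2(8) = 3.0000
ceil(3.0000) = 3
height (edges) = 3

3


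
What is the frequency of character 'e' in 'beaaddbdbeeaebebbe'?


Scanning 'beaaddbdbeeaebebbe' for 'e':
  Position 1: 'e' -> MATCH (count: 1)
  Position 9: 'e' -> MATCH (count: 2)
  Position 10: 'e' -> MATCH (count: 3)
  Position 12: 'e' -> MATCH (count: 4)
  Position 14: 'e' -> MATCH (count: 5)
  Position 17: 'e' -> MATCH (count: 6)
Total occurrences of 'e': 6

6


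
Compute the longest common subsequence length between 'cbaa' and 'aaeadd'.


DP table for LCS of 'cbaa' and 'aaeadd':
       a  a  e  a  d  d
    0  0  0  0  0  0  0
  c 0  0  0  0  0  0  0
  b 0  0  0  0  0  0  0
  a 0  1  1  1  1  1  1
  a 0  1  2  2  2  2  2
LCS: 'aa'
LCS length = 2

2


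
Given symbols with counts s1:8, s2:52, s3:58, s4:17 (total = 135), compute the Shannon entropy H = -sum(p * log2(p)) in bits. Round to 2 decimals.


Computing entropy H = -sum(p_i * log2(p_i)):
  s1: p = 8/135 = 0.0593, -p*log2(p) = 0.2416
  s2: p = 52/135 = 0.3852, -p*log2(p) = 0.5302
  s3: p = 58/135 = 0.4296, -p*log2(p) = 0.5236
  s4: p = 17/135 = 0.1259, -p*log2(p) = 0.3764
H = sum of terms = 1.6718
Rounded to 2 decimals: 1.67

1.67


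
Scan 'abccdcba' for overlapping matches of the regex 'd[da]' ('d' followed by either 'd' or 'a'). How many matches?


Pattern: d[da] means 'd' followed by either 'd' or 'a'.
Scanning 'abccdcba' position-by-position:
  Pos 0: window 'ab' -> no
  Pos 1: window 'bc' -> no
  Pos 2: window 'cc' -> no
  Pos 3: window 'cd' -> no
  Pos 4: window 'dc' -> no
  Pos 5: window 'cb' -> no
  Pos 6: window 'ba' -> no
  Pos 7: window 'a' -> no
Total matches: 0

0


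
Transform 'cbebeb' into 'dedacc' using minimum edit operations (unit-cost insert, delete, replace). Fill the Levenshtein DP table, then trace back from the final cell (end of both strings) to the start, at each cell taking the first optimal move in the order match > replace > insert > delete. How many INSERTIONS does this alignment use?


Edit distance = 6. Backtracking from cell (6, 6) with preference match > replace > insert > delete,
then listing the resulting alignment 'cbebeb' -> 'dedacc' left to right:
  Step 1: replace c->d
  Step 2: replace b->e
  Step 3: replace e->d
  Step 4: replace b->a
  Step 5: replace e->c
  Step 6: replace b->c
Total insertions: 0

0


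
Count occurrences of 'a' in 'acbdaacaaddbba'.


Scanning 'acbdaacaaddbba' for 'a':
  Position 0: 'a' -> MATCH (count: 1)
  Position 4: 'a' -> MATCH (count: 2)
  Position 5: 'a' -> MATCH (count: 3)
  Position 7: 'a' -> MATCH (count: 4)
  Position 8: 'a' -> MATCH (count: 5)
  Position 13: 'a' -> MATCH (count: 6)
Total occurrences of 'a': 6

6


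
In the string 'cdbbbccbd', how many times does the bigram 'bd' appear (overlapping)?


Scanning 'cdbbbccbd' for bigram 'bd':
  Position 0: 'cd' -> no
  Position 1: 'db' -> no
  Position 2: 'bb' -> no
  Position 3: 'bb' -> no
  Position 4: 'bc' -> no
  Position 5: 'cc' -> no
  Position 6: 'cb' -> no
  Position 7: 'bd' -> MATCH
Total matches: 1

1


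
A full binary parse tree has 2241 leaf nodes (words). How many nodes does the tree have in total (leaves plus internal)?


Leaf nodes (terminals): 2241
Internal nodes = n - 1 = 2241 - 1 = 2240
Total = leaves + internal = 2241 + 2240 = 4481

4481


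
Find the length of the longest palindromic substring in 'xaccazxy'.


Scanning 'xaccazxy' for palindromic substrings.
Substring at positions 1-4: 'acca'.
Check: reverse('acca') = 'acca' -> palindrome confirmed.
Neighbouring characters ('x' / 'z') break symmetry, so it cannot extend further.
No longer palindromic substring exists; longest length = 4

4
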